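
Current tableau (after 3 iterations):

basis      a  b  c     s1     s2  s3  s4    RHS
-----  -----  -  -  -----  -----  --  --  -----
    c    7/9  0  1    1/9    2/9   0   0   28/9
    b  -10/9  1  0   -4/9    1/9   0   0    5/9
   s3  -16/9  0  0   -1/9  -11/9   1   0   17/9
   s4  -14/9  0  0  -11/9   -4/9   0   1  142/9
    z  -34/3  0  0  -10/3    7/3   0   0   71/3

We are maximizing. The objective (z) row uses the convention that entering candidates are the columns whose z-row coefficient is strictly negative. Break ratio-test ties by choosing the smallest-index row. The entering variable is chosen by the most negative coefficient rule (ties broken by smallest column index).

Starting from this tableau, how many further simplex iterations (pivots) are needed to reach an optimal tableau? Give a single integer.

2

pivot: a in, c out → z = 69
pivot: s1 in, a out → z = 117
No improving column remains; optimal.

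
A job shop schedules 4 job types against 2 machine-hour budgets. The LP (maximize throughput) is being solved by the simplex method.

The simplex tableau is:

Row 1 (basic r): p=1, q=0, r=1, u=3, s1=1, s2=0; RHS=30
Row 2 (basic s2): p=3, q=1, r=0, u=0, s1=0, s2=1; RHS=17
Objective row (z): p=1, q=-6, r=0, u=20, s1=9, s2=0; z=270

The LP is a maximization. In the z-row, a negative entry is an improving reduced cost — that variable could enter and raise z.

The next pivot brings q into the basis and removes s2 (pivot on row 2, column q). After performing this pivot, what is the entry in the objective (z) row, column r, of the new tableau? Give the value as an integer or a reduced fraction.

0

Pivot element is row 2, column q: 1.
Normalize row 2: new (row 2, r) = 0/1 = 0.
z-row ← z-row − (-6)·(new row 2): 0 − (-6)·0 = 0.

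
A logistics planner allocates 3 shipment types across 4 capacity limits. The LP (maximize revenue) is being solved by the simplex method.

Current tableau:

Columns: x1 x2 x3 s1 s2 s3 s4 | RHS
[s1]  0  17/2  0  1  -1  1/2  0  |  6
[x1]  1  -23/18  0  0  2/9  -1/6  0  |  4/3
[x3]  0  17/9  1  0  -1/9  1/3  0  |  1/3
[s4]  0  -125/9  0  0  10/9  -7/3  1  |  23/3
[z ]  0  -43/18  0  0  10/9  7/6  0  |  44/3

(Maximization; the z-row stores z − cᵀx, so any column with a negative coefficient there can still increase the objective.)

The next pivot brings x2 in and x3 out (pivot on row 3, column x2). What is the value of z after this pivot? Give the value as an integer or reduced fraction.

513/34

Minimum ratio for x2: (1/3)/(17/9) = 3/17.
z changes by −(z-row coeff of x2)·ratio = −(-43/18)·(3/17) = 43/102.
New z = 44/3 + (43/102) = 513/34.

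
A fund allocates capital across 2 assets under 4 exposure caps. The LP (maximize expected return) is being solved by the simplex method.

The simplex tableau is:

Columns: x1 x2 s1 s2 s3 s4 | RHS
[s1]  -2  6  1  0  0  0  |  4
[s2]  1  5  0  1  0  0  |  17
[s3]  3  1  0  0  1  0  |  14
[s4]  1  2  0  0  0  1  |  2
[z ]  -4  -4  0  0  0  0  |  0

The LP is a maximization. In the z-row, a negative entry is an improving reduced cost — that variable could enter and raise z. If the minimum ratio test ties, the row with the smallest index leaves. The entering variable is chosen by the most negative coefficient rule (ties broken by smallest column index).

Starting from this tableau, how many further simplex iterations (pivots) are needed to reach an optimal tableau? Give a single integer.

1

pivot: x1 in, s4 out → z = 8
No improving column remains; optimal.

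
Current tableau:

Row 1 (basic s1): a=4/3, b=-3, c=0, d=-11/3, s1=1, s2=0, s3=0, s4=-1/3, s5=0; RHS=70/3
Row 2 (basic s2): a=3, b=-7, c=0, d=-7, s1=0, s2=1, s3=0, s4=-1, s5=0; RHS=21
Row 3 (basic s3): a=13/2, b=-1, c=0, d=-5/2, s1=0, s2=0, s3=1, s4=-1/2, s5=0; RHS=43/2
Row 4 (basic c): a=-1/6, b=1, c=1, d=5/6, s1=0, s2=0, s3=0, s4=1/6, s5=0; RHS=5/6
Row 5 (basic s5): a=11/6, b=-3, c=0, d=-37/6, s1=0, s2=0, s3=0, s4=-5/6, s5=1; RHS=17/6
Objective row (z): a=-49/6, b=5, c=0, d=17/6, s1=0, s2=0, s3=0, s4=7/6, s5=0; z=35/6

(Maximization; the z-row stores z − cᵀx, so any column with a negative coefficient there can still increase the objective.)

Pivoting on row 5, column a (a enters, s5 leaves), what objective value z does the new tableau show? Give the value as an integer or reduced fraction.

203/11

Minimum ratio for a: (17/6)/(11/6) = 17/11.
z changes by −(z-row coeff of a)·ratio = −(-49/6)·(17/11) = 833/66.
New z = 35/6 + (833/66) = 203/11.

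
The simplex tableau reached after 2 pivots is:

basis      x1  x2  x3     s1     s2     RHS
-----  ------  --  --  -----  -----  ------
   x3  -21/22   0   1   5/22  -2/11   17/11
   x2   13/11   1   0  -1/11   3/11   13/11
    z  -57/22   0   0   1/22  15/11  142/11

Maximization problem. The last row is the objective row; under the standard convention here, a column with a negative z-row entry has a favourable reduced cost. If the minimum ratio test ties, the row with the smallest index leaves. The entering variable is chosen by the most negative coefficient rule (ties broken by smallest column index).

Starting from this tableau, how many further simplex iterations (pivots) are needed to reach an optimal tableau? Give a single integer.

2

pivot: x1 in, x2 out → z = 31/2
pivot: s1 in, x3 out → z = 18
No improving column remains; optimal.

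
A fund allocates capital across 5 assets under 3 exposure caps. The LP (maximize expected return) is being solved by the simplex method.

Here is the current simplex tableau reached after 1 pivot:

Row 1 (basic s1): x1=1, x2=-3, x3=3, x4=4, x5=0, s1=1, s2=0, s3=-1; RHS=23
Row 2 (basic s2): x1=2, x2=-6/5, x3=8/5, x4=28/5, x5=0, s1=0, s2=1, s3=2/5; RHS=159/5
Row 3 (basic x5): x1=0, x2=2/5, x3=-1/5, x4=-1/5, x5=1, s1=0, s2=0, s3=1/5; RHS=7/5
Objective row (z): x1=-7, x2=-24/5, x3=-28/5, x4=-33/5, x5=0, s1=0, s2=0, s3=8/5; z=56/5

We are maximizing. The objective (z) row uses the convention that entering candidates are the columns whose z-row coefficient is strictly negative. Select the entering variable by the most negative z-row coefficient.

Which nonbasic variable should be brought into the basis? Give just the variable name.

x1

Objective-row coefficients: x1: -7, x2: -24/5, x3: -28/5, x4: -33/5, x5: 0, s1: 0, s2: 0, s3: 8/5.
The most negative is -7 in column x1, so x1 enters.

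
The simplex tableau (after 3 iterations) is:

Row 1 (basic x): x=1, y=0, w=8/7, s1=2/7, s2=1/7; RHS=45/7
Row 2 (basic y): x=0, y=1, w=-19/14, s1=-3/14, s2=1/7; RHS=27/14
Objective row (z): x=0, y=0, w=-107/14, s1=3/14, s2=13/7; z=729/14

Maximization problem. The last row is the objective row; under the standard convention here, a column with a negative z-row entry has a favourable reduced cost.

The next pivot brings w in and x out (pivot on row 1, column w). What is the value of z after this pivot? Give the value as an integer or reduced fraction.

Minimum ratio for w: (45/7)/(8/7) = 45/8.
z changes by −(z-row coeff of w)·ratio = −(-107/14)·(45/8) = 4815/112.
New z = 729/14 + (4815/112) = 1521/16.

1521/16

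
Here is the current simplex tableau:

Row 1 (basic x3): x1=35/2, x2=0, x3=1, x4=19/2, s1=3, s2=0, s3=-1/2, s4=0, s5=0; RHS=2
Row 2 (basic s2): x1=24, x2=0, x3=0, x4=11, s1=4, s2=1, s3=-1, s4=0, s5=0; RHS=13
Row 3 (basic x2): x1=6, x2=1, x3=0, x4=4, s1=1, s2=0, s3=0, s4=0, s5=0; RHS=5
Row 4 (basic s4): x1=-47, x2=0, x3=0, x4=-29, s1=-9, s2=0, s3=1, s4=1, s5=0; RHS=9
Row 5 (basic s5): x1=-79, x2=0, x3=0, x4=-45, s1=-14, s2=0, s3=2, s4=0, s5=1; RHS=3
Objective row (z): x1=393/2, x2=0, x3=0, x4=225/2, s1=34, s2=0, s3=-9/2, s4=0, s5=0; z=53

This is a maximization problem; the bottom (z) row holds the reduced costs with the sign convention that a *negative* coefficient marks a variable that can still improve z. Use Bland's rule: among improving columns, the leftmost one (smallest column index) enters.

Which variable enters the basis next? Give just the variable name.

s3

Objective-row coefficients: x1: 393/2, x2: 0, x3: 0, x4: 225/2, s1: 34, s2: 0, s3: -9/2, s4: 0, s5: 0.
Improving columns: s3. Bland's rule picks the smallest column index → s3.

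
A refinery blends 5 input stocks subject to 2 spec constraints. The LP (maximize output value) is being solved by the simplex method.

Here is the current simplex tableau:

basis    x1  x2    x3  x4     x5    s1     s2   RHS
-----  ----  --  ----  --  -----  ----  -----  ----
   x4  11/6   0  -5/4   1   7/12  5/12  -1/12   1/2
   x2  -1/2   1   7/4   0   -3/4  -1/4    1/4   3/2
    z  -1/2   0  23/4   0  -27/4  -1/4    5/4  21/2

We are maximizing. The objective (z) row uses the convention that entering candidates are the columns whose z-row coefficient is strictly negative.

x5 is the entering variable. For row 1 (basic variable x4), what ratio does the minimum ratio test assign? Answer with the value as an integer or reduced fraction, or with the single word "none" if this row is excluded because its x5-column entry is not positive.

Ratio = RHS / (x5 entry) = (1/2) / (7/12) = 6/7.

6/7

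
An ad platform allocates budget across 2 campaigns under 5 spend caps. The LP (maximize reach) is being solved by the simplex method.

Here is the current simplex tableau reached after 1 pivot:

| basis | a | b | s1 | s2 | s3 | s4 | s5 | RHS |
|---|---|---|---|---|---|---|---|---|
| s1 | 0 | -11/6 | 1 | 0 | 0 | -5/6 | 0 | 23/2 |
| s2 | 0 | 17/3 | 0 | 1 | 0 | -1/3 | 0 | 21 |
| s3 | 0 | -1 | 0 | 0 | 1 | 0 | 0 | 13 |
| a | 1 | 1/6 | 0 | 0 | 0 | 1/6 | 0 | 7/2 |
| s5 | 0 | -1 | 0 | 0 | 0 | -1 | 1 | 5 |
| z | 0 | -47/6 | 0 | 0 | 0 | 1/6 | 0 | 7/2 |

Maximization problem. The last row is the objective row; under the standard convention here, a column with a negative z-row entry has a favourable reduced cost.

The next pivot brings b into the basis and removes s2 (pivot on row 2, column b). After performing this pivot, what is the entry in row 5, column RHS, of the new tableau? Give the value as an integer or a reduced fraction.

Pivot element is row 2, column b: 17/3.
Normalize row 2: new (row 2, RHS) = 21/(17/3) = 63/17.
row 5 ← row 5 − (-1)·(new row 2): 5 − (-1)·(63/17) = 148/17.

148/17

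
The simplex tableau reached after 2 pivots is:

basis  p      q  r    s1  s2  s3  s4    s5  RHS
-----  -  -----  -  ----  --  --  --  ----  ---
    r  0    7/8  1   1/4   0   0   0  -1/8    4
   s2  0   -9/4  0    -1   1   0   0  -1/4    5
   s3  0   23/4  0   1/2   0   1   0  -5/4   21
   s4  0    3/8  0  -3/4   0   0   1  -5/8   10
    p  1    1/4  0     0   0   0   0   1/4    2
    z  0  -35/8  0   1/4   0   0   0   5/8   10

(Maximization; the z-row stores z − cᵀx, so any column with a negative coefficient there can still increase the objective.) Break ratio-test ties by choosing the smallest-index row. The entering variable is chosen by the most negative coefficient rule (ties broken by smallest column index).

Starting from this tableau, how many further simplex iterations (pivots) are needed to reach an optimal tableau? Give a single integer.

2

pivot: q in, s3 out → z = 1195/46
pivot: s5 in, p out → z = 190/7
No improving column remains; optimal.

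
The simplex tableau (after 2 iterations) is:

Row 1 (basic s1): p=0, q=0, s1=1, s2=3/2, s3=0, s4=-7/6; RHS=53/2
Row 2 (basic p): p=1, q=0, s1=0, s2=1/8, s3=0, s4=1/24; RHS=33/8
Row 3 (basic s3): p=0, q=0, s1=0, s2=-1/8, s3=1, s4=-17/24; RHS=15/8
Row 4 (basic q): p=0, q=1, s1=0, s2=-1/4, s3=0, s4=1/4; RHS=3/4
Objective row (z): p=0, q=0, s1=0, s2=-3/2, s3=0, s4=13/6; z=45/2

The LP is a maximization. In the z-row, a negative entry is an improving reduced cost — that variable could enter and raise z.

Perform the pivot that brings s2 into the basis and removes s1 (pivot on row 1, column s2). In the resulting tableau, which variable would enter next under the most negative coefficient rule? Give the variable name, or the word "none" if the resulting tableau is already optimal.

Pivot element 3/2. New z-row = old z-row − (-3/2)·(row 1/(3/2)).
Updated z-row coefficients: p: 0, q: 0, s1: 1, s2: 0, s3: 0, s4: 1.
No coefficient is strictly negative; the tableau after this pivot is optimal.

none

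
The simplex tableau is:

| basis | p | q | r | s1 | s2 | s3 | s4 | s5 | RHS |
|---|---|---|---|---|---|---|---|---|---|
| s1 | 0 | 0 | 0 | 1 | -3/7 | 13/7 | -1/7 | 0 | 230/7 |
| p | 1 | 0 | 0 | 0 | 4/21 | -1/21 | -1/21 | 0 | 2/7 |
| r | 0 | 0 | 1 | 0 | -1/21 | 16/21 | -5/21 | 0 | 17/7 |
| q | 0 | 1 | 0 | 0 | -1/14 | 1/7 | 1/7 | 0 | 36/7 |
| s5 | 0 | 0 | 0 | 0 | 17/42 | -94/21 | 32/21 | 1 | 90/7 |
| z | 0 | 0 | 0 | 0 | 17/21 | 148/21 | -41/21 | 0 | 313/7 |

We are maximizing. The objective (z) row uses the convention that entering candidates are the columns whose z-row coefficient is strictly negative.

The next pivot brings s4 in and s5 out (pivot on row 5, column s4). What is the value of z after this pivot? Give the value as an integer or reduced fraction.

979/16

Minimum ratio for s4: (90/7)/(32/21) = 135/16.
z changes by −(z-row coeff of s4)·ratio = −(-41/21)·(135/16) = 1845/112.
New z = 313/7 + (1845/112) = 979/16.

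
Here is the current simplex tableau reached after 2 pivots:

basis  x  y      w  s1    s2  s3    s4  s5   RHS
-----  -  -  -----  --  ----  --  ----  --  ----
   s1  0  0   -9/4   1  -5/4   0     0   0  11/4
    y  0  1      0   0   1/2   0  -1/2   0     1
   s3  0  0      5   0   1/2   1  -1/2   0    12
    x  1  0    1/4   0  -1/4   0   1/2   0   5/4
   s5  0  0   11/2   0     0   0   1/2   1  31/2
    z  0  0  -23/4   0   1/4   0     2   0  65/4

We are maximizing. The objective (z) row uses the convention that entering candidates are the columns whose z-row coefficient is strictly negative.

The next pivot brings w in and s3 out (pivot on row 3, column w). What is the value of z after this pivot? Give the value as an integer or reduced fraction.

601/20

Minimum ratio for w: 12/5 = 12/5.
z changes by −(z-row coeff of w)·ratio = −(-23/4)·(12/5) = 69/5.
New z = 65/4 + (69/5) = 601/20.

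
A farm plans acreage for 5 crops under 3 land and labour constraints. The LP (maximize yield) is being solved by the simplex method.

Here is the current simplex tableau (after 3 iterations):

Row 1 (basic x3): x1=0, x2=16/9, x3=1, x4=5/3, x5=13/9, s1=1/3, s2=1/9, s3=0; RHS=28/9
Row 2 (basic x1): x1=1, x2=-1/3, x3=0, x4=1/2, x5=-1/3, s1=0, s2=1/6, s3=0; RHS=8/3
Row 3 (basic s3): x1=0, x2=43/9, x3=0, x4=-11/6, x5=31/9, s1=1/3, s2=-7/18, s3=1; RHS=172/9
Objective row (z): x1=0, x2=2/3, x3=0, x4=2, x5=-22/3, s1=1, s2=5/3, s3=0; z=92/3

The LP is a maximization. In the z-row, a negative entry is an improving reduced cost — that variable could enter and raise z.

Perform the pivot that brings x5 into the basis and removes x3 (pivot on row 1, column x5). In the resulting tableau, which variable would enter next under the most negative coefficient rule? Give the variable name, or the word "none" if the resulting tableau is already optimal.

none

Pivot element 13/9. New z-row = old z-row − (-22/3)·(row 1/(13/9)).
Updated z-row coefficients: x1: 0, x2: 126/13, x3: 66/13, x4: 136/13, x5: 0, s1: 35/13, s2: 29/13, s3: 0.
No coefficient is strictly negative; the tableau after this pivot is optimal.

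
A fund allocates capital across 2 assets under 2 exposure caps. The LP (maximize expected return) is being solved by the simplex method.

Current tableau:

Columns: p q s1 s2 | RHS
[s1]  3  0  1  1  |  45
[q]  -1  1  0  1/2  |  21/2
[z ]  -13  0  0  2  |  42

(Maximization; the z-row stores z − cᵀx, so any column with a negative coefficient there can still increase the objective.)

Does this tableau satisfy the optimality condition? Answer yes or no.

Column p has objective-row coefficient -13, which is negative; an improving pivot exists, so not yet optimal.

no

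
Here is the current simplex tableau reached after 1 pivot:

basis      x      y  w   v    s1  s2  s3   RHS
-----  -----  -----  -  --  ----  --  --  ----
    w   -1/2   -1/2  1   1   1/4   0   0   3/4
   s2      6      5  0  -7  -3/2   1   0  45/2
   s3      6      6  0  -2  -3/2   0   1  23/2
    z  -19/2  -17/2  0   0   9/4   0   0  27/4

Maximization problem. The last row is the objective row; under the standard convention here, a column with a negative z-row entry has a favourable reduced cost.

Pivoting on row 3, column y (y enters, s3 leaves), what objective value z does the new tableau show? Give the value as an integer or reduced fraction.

553/24

Minimum ratio for y: (23/2)/6 = 23/12.
z changes by −(z-row coeff of y)·ratio = −(-17/2)·(23/12) = 391/24.
New z = 27/4 + (391/24) = 553/24.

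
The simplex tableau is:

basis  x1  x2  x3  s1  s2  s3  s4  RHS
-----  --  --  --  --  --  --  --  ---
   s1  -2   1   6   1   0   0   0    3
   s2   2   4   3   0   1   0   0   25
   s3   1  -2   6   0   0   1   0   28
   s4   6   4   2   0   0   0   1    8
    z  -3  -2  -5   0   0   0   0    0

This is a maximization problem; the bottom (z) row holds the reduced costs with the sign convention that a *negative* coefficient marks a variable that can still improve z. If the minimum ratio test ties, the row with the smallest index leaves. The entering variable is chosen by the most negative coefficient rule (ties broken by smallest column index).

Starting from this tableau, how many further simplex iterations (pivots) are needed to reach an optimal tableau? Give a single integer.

pivot: x3 in, s1 out → z = 5/2
pivot: x1 in, s4 out → z = 37/5
No improving column remains; optimal.

2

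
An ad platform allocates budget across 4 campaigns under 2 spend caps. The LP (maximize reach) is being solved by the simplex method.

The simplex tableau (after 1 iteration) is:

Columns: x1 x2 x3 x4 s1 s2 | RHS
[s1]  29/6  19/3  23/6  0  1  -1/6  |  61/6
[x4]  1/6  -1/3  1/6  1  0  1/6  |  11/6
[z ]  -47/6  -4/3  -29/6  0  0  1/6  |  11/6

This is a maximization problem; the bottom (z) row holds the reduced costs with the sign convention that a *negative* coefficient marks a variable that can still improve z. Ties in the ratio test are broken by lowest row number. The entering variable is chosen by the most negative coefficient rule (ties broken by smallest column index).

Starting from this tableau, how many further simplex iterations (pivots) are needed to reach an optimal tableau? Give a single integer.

2

pivot: x1 in, s1 out → z = 531/29
pivot: s2 in, x4 out → z = 96/5
No improving column remains; optimal.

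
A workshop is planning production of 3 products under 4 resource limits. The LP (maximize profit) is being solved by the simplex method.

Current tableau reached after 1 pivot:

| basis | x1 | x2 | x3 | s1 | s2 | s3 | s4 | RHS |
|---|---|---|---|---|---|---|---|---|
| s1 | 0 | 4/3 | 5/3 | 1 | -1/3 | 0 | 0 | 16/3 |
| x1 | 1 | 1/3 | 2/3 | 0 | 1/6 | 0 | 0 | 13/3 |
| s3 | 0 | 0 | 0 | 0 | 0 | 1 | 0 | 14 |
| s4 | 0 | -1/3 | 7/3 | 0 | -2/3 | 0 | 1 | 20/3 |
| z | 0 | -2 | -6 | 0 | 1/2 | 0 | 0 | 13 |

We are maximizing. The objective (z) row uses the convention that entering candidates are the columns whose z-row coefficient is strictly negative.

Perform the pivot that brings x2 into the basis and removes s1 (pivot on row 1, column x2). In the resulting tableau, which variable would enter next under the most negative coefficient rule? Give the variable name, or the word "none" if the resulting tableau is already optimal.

x3

Pivot element 4/3. New z-row = old z-row − (-2)·(row 1/(4/3)).
Updated z-row coefficients: x1: 0, x2: 0, x3: -7/2, s1: 3/2, s2: 0, s3: 0, s4: 0.
The most negative is -7/2 in column x3, so x3 would enter next.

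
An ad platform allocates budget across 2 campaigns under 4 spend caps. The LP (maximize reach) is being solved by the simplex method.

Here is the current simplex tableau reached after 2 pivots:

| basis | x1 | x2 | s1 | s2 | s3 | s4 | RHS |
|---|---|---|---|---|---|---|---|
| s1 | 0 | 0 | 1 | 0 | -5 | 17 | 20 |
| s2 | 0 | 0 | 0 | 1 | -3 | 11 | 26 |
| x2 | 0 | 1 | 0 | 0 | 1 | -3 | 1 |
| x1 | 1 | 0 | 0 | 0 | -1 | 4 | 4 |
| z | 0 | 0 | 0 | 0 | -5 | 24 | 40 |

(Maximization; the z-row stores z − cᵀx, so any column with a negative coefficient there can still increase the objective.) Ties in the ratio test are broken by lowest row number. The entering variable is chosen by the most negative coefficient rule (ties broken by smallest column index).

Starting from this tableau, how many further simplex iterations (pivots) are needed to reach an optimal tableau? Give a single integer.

1

pivot: s3 in, x2 out → z = 45
No improving column remains; optimal.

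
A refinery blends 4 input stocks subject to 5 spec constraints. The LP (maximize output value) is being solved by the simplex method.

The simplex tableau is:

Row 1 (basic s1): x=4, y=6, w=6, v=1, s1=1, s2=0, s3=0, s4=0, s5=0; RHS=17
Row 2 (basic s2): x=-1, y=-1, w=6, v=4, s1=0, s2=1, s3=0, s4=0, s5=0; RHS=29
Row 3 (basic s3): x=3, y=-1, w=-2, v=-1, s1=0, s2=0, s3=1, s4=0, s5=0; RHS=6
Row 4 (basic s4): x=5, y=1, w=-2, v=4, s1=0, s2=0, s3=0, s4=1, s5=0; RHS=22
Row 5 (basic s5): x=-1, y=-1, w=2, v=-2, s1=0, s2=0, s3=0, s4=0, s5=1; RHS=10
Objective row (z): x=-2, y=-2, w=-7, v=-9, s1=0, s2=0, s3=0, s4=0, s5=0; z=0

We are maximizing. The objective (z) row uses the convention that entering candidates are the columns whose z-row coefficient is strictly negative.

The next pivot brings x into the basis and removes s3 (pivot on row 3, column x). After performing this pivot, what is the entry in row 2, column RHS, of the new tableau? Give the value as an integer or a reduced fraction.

31

Pivot element is row 3, column x: 3.
Normalize row 3: new (row 3, RHS) = 6/3 = 2.
row 2 ← row 2 − (-1)·(new row 3): 29 − (-1)·2 = 31.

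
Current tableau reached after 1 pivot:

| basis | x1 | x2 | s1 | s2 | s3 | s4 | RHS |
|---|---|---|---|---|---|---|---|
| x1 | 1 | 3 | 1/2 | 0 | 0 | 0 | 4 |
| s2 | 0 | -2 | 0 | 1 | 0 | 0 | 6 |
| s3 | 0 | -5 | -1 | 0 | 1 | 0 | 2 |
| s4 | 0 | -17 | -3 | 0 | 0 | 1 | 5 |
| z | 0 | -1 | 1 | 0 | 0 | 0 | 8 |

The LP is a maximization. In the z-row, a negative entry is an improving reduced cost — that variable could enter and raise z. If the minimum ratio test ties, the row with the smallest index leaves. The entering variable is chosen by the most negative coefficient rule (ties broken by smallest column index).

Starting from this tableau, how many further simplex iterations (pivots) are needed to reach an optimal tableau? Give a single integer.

1

pivot: x2 in, x1 out → z = 28/3
No improving column remains; optimal.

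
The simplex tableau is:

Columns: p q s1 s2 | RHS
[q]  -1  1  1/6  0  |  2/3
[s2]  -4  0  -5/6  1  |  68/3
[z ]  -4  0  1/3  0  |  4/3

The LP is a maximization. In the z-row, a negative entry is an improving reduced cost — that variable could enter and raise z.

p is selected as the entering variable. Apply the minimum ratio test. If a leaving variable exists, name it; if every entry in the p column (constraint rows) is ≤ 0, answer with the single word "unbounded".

p-column entries: row 1: -1, row 2: -4. All ≤ 0, so p can increase without bound; the LP is unbounded in this direction.

unbounded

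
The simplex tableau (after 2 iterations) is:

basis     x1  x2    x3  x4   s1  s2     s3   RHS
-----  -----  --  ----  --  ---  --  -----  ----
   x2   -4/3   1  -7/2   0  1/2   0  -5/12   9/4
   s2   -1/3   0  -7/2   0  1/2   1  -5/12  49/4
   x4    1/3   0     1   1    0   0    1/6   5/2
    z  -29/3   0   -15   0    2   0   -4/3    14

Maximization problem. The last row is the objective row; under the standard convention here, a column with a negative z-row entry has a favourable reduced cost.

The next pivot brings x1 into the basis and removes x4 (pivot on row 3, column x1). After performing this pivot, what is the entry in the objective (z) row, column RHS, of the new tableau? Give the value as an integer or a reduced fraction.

Pivot element is row 3, column x1: 1/3.
Normalize row 3: new (row 3, RHS) = (5/2)/(1/3) = 15/2.
z-row ← z-row − (-29/3)·(new row 3): 14 − (-29/3)·(15/2) = 173/2.

173/2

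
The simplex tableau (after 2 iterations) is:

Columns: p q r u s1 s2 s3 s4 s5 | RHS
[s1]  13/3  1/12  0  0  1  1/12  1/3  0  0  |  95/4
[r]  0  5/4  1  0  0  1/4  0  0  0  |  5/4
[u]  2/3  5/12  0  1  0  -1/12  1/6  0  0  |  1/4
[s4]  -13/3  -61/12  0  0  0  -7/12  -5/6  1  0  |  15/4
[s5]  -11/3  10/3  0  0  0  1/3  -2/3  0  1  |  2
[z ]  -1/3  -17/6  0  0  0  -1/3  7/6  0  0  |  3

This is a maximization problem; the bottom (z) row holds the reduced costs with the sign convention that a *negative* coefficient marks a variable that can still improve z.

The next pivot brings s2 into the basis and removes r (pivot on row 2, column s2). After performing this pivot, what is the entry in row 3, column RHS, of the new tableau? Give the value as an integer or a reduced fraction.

Pivot element is row 2, column s2: 1/4.
Normalize row 2: new (row 2, RHS) = (5/4)/(1/4) = 5.
row 3 ← row 3 − (-1/12)·(new row 2): 1/4 − (-1/12)·5 = 2/3.

2/3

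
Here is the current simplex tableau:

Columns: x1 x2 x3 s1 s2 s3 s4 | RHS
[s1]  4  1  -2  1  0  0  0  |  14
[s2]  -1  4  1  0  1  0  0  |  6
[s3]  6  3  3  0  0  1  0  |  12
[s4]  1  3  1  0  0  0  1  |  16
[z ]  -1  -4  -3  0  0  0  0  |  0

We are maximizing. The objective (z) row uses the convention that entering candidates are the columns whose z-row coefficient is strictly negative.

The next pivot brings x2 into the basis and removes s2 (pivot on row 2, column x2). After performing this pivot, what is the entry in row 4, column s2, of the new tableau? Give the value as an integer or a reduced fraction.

-3/4

Pivot element is row 2, column x2: 4.
Normalize row 2: new (row 2, s2) = 1/4 = 1/4.
row 4 ← row 4 − 3·(new row 2): 0 − 3·(1/4) = -3/4.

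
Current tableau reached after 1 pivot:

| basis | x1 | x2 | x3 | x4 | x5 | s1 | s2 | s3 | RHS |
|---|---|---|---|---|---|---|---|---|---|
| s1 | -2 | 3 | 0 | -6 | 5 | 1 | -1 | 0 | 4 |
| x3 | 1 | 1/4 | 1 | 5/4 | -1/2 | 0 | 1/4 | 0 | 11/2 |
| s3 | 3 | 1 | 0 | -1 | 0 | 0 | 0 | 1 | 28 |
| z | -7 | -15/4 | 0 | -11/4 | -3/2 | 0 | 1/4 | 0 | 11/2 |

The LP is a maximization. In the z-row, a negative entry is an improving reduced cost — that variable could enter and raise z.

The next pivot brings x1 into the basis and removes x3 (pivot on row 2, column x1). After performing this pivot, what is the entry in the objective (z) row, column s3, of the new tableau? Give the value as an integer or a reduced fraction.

0

Pivot element is row 2, column x1: 1.
Normalize row 2: new (row 2, s3) = 0/1 = 0.
z-row ← z-row − (-7)·(new row 2): 0 − (-7)·0 = 0.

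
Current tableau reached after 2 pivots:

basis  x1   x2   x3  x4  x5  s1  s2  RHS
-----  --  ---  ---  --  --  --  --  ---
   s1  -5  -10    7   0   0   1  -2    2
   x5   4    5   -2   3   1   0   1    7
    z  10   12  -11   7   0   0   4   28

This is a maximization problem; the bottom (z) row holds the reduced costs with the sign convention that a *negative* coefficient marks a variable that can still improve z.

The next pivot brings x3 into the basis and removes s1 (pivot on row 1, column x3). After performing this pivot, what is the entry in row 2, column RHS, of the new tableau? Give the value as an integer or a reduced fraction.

53/7

Pivot element is row 1, column x3: 7.
Normalize row 1: new (row 1, RHS) = 2/7 = 2/7.
row 2 ← row 2 − (-2)·(new row 1): 7 − (-2)·(2/7) = 53/7.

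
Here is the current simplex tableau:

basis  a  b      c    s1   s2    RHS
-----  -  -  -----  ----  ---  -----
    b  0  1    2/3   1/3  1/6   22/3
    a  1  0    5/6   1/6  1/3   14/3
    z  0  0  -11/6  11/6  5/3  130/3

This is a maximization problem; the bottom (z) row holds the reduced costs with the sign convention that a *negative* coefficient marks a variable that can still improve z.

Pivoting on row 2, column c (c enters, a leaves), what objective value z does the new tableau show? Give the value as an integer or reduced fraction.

268/5

Minimum ratio for c: (14/3)/(5/6) = 28/5.
z changes by −(z-row coeff of c)·ratio = −(-11/6)·(28/5) = 154/15.
New z = 130/3 + (154/15) = 268/5.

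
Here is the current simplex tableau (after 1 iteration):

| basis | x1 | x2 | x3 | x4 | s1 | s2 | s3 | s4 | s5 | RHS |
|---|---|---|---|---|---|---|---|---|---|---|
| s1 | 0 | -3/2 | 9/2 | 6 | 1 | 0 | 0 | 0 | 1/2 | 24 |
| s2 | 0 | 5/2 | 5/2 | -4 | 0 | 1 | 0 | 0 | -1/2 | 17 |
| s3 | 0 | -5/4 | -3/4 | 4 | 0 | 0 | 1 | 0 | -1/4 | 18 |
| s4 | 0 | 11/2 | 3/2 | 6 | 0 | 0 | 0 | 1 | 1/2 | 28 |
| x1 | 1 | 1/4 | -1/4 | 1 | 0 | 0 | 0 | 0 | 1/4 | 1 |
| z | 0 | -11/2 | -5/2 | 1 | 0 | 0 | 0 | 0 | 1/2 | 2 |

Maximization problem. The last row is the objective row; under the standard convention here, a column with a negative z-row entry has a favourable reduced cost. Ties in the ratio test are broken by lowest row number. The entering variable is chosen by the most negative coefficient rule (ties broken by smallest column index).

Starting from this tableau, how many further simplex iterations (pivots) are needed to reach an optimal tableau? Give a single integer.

pivot: x2 in, x1 out → z = 24
pivot: x3 in, s4 out → z = 216/7
pivot: x1 in, s2 out → z = 647/20
No improving column remains; optimal.

3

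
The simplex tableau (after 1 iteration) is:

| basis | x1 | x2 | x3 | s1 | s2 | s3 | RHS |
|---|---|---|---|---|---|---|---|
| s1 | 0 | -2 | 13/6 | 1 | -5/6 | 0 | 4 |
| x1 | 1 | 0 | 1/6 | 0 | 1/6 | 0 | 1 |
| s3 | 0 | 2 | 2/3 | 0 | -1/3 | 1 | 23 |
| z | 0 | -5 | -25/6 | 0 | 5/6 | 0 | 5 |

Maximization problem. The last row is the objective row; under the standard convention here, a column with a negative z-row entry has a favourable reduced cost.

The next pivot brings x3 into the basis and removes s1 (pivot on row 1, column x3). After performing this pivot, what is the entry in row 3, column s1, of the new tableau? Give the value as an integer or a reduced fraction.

Pivot element is row 1, column x3: 13/6.
Normalize row 1: new (row 1, s1) = 1/(13/6) = 6/13.
row 3 ← row 3 − (2/3)·(new row 1): 0 − (2/3)·(6/13) = -4/13.

-4/13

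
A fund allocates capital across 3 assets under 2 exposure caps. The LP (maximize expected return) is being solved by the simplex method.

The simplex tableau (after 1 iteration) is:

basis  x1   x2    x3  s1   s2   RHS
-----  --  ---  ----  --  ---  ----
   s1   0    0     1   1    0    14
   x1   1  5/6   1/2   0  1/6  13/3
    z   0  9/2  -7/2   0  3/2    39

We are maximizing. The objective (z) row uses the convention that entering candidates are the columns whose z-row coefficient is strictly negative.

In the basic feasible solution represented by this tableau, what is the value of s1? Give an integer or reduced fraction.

14

s1 is basic (row 1); its value is the RHS of that row: 14.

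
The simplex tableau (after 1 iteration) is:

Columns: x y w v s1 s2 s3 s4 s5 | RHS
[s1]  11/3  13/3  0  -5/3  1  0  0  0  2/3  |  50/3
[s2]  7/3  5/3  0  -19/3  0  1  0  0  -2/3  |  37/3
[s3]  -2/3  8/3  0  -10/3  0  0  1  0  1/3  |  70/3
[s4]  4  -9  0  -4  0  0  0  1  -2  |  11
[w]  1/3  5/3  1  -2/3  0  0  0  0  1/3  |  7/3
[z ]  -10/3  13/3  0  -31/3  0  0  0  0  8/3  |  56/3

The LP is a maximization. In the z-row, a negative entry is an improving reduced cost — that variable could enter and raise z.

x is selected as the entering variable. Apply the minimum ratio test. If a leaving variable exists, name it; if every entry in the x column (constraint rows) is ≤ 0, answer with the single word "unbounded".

s4

Ratios: row 1 (s1): (50/3)/(11/3) = 50/11; row 2 (s2): (37/3)/(7/3) = 37/7; row 3 (s3): entry -2/3 ≤ 0, skip; row 4 (s4): 11/4 = 11/4; row 5 (w): (7/3)/(1/3) = 7.
Minimum ratio is in the s4 row, so s4 leaves.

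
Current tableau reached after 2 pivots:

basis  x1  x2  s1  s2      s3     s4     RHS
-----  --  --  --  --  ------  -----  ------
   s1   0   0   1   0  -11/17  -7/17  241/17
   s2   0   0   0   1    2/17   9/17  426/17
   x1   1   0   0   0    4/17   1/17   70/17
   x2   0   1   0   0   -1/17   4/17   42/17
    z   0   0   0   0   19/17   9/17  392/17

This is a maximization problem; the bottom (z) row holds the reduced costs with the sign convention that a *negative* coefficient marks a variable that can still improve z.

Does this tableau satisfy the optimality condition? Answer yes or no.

yes

No objective-row coefficient is strictly negative, so no entering variable exists; the tableau is optimal.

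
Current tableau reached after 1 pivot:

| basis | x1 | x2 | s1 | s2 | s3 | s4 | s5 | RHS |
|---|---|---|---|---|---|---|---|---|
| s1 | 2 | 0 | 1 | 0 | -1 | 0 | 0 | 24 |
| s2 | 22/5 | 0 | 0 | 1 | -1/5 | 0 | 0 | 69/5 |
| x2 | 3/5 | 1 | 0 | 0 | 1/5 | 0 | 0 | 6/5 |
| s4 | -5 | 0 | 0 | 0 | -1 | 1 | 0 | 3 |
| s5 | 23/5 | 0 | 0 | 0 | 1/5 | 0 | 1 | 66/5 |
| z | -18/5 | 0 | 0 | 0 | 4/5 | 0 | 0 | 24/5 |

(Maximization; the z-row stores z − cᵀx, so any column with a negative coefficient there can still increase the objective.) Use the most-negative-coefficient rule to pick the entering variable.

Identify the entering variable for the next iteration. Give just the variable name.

Objective-row coefficients: x1: -18/5, x2: 0, s1: 0, s2: 0, s3: 4/5, s4: 0, s5: 0.
The most negative is -18/5 in column x1, so x1 enters.

x1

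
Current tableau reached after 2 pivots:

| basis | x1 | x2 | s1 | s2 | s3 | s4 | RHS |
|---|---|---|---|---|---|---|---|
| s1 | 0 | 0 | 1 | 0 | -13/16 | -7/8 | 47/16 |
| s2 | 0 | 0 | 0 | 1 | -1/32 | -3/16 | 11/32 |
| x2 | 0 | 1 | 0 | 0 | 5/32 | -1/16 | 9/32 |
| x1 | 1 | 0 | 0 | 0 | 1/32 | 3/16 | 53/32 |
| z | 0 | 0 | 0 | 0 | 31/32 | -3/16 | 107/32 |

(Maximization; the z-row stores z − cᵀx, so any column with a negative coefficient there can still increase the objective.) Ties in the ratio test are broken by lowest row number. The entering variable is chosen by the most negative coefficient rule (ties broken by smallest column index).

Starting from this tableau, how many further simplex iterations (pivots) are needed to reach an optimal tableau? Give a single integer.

pivot: s4 in, x1 out → z = 5
No improving column remains; optimal.

1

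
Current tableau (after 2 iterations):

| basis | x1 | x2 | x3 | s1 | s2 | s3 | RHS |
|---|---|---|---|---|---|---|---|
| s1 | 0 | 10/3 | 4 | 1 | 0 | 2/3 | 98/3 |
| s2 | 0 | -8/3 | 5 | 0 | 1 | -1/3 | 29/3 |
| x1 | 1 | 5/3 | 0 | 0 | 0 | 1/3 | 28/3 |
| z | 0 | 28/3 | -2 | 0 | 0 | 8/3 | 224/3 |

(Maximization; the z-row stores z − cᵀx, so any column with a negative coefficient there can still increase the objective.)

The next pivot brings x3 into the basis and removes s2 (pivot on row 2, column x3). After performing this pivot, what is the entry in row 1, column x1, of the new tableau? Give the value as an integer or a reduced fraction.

Pivot element is row 2, column x3: 5.
Normalize row 2: new (row 2, x1) = 0/5 = 0.
row 1 ← row 1 − 4·(new row 2): 0 − 4·0 = 0.

0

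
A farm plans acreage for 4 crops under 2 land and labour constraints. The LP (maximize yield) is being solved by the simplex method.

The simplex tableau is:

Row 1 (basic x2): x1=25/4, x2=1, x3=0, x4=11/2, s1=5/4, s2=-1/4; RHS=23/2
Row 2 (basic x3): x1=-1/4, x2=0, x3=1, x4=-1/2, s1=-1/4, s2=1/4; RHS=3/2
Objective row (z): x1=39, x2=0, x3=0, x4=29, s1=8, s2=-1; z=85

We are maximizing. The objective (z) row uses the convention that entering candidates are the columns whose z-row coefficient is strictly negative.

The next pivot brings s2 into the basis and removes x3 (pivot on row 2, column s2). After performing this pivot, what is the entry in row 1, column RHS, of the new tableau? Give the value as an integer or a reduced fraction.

Pivot element is row 2, column s2: 1/4.
Normalize row 2: new (row 2, RHS) = (3/2)/(1/4) = 6.
row 1 ← row 1 − (-1/4)·(new row 2): 23/2 − (-1/4)·6 = 13.

13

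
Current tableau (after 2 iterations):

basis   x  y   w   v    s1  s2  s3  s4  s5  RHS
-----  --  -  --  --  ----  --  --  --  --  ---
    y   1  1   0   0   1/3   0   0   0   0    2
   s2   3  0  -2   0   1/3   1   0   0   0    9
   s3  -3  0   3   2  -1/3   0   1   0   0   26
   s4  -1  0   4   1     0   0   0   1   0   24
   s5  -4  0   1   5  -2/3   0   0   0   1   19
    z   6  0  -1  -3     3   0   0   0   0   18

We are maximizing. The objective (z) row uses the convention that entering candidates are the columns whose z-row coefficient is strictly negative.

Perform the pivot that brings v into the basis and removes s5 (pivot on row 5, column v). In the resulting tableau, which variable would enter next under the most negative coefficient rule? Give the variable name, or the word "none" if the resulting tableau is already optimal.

Pivot element 5. New z-row = old z-row − (-3)·(row 5/5).
Updated z-row coefficients: x: 18/5, y: 0, w: -2/5, v: 0, s1: 13/5, s2: 0, s3: 0, s4: 0, s5: 3/5.
The most negative is -2/5 in column w, so w would enter next.

w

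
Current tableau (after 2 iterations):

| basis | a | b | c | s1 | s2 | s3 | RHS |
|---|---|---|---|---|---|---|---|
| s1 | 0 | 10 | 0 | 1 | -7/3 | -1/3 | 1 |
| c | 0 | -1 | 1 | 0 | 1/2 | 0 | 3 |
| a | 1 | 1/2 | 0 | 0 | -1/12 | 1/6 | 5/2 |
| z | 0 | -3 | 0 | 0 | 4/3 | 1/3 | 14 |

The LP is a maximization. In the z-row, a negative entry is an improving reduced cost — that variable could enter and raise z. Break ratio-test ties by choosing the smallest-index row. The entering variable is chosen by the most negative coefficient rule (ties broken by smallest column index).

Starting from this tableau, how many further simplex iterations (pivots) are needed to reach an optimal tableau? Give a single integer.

pivot: b in, s1 out → z = 143/10
No improving column remains; optimal.

1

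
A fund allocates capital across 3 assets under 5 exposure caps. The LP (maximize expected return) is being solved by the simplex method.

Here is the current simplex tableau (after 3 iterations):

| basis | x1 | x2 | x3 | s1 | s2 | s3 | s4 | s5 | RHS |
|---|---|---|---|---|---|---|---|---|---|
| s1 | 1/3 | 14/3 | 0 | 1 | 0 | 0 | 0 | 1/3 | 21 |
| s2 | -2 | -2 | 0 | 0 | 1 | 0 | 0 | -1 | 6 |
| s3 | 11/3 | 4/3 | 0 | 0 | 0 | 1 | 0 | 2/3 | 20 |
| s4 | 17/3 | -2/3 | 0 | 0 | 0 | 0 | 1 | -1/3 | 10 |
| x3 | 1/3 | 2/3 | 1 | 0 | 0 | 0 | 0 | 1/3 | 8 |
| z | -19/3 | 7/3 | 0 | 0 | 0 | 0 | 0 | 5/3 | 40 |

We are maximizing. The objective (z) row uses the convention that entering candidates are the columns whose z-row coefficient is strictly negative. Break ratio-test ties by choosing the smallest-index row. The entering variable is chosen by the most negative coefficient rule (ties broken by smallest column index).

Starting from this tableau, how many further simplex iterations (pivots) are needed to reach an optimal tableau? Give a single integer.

1

pivot: x1 in, s4 out → z = 870/17
No improving column remains; optimal.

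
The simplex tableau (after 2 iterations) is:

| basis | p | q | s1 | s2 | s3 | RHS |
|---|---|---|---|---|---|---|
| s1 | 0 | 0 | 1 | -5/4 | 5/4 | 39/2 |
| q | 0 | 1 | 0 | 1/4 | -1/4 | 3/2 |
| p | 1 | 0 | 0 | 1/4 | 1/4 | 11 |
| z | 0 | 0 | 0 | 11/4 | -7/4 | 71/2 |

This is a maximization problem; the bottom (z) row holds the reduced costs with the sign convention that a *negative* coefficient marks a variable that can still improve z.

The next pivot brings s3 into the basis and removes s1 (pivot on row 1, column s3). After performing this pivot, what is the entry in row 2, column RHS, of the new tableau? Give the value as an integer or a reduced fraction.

27/5

Pivot element is row 1, column s3: 5/4.
Normalize row 1: new (row 1, RHS) = (39/2)/(5/4) = 78/5.
row 2 ← row 2 − (-1/4)·(new row 1): 3/2 − (-1/4)·(78/5) = 27/5.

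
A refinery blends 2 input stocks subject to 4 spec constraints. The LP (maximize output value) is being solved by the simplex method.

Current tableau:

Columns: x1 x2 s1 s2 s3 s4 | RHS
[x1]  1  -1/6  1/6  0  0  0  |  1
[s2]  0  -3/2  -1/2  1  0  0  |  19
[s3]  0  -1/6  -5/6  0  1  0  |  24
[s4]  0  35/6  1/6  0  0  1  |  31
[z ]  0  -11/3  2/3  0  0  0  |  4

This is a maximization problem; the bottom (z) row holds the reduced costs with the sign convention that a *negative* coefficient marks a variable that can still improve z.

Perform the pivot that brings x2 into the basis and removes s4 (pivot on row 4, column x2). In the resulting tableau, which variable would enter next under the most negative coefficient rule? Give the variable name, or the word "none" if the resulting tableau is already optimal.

none

Pivot element 35/6. New z-row = old z-row − (-11/3)·(row 4/(35/6)).
Updated z-row coefficients: x1: 0, x2: 0, s1: 27/35, s2: 0, s3: 0, s4: 22/35.
No coefficient is strictly negative; the tableau after this pivot is optimal.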